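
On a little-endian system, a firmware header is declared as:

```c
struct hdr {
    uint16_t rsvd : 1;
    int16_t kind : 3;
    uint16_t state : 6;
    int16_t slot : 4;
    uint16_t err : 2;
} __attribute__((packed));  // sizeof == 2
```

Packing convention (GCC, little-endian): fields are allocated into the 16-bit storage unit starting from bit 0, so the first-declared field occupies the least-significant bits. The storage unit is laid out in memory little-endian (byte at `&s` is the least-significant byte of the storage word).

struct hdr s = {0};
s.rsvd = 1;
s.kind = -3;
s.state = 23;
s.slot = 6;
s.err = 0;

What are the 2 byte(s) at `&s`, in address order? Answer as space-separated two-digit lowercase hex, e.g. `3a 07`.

rsvd:1 = 1 → 0x1 << 0 → word 0x0001
kind:3 = -3 → 0x5 << 1 → word 0x000b
state:6 = 23 → 0x17 << 4 → word 0x017b
slot:4 = 6 → 0x6 << 10 → word 0x197b
err:2 = 0 → 0x0 << 14 → word 0x197b
word = 0x197b → little-endian bytes:
  [0]=0x7b  [1]=0x19

7b 19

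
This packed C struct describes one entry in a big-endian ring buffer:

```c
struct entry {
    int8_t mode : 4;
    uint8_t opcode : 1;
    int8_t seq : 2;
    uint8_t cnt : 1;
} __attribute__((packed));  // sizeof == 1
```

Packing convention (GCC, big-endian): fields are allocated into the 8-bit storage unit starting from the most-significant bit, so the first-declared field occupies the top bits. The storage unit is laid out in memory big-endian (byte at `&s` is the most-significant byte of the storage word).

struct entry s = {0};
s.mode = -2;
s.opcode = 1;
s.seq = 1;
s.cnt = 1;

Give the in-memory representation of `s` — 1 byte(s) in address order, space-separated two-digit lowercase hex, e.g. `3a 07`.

eb

mode:4 = -2 → 0xe << 4 → word 0xe0
opcode:1 = 1 → 0x1 << 3 → word 0xe8
seq:2 = 1 → 0x1 << 1 → word 0xea
cnt:1 = 1 → 0x1 << 0 → word 0xeb
word = 0xeb → big-endian bytes:
  [0]=0xeb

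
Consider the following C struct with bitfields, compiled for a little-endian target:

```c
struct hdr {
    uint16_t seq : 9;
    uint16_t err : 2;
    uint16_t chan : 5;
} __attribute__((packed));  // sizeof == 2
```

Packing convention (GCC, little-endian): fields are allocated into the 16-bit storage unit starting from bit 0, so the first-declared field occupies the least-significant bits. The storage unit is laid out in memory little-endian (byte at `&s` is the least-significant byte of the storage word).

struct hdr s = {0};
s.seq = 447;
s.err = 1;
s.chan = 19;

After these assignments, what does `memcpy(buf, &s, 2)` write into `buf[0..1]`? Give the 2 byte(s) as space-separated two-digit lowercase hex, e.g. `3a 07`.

seq:9 = 447 → 0x1bf << 0 → word 0x01bf
err:2 = 1 → 0x1 << 9 → word 0x03bf
chan:5 = 19 → 0x13 << 11 → word 0x9bbf
word = 0x9bbf → little-endian bytes:
  [0]=0xbf  [1]=0x9b

bf 9b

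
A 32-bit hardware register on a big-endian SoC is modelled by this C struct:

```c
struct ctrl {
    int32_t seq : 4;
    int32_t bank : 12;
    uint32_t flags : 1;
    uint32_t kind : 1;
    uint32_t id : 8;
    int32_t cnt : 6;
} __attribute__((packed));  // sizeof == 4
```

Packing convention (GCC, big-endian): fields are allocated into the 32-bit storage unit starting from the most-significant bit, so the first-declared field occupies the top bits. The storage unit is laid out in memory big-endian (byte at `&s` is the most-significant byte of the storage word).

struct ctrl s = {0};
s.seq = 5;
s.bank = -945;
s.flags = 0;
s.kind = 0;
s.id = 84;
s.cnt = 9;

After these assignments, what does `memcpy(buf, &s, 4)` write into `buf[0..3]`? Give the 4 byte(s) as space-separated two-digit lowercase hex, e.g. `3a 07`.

5c 4f 15 09

seq:4 = 5 → 0x5 << 28 → word 0x50000000
bank:12 = -945 → 0xc4f << 16 → word 0x5c4f0000
flags:1 = 0 → 0x0 << 15 → word 0x5c4f0000
kind:1 = 0 → 0x0 << 14 → word 0x5c4f0000
id:8 = 84 → 0x54 << 6 → word 0x5c4f1500
cnt:6 = 9 → 0x9 << 0 → word 0x5c4f1509
word = 0x5c4f1509 → big-endian bytes:
  [0]=0x5c  [1]=0x4f  [2]=0x15  [3]=0x09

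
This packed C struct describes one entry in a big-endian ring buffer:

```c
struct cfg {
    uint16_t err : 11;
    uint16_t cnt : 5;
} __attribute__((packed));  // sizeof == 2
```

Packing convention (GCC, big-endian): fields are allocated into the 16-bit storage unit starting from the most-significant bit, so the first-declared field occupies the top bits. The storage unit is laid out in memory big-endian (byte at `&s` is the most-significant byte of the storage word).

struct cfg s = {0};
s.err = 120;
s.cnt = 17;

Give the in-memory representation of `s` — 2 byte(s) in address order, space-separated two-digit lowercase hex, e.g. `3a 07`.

0f 11

[5+:11] err=120 & 0x7ff = 0x78; word=0x0f00
[0+:5] cnt=17 & 0x1f = 0x11; word=0x0f11
word = 0x0f11 → big-endian bytes:
  [0]=0x0f  [1]=0x11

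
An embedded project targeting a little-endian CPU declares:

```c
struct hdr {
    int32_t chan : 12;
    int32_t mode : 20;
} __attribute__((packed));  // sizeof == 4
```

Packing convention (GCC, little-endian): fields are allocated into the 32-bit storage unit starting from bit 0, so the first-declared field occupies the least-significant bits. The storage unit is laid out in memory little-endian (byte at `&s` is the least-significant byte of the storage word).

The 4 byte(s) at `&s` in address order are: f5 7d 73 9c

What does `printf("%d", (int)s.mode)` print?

[0]=0xf5 [1]=0x7d [2]=0x73 [3]=0x9c (little-endian) → word 0x9c737df5
chan [0+:12] = (word>>0) & 0xfff = 3573
mode [12+:20] = (word>>12) & 0xfffff = 640823  ←
mode signed 20b, MSB=1: 640823 - 1048576 = -407753

-407753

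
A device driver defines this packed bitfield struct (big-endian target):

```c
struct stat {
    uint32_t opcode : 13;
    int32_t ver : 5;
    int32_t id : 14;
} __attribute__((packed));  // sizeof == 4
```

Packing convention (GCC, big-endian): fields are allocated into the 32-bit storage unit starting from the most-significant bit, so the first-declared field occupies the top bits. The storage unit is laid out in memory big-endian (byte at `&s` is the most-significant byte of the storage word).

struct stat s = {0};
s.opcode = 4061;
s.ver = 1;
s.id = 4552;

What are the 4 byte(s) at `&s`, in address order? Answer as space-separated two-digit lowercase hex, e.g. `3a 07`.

7e e8 51 c8

[19+:13] opcode=4061 & 0x1fff = 0xfdd; word=0x7ee80000
[14+:5] ver=1 & 0x1f = 0x1; word=0x7ee84000
[0+:14] id=4552 & 0x3fff = 0x11c8; word=0x7ee851c8
word = 0x7ee851c8 → big-endian bytes:
  [0]=0x7e  [1]=0xe8  [2]=0x51  [3]=0xc8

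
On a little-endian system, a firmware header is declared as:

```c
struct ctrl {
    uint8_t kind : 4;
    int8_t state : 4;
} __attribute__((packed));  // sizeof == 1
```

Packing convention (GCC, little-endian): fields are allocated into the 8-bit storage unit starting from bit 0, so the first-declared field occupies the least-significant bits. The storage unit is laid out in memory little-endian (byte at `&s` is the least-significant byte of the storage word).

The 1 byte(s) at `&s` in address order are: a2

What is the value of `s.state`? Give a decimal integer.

-6

[0]=0xa2 (little-endian) → word 0xa2
kind [0+:4] = (word>>0) & 0xf = 2
state [4+:4] = (word>>4) & 0xf = 10  ←
state signed 4b, MSB=1: 10 - 16 = -6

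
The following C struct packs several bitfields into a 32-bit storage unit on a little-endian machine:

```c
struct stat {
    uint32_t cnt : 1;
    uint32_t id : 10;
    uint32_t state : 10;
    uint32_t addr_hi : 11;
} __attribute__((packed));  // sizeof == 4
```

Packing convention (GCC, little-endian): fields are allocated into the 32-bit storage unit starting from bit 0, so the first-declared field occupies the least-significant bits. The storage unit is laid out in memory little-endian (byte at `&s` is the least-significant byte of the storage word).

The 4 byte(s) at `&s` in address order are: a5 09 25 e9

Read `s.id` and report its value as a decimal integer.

210

[0]=0xa5 [1]=0x09 [2]=0x25 [3]=0xe9 (little-endian) → word 0xe92509a5
cnt:1 @ bit 0 → (0xe92509a5>>0)&0x1 = 0x1
id:10 @ bit 1 → (0xe92509a5>>1)&0x3ff = 0xd2  ←
state:10 @ bit 11 → (0xe92509a5>>11)&0x3ff = 0xa1
addr_hi:11 @ bit 21 → (0xe92509a5>>21)&0x7ff = 0x749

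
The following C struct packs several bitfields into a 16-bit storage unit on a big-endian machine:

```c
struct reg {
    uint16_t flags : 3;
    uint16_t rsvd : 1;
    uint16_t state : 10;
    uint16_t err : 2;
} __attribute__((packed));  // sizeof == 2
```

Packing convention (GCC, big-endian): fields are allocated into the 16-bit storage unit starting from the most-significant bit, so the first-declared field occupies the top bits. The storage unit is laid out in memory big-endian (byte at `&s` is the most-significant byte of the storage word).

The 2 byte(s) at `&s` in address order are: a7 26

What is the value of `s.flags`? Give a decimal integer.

5

[0]=0xa7 [1]=0x26 (big-endian) → word 0xa726
flags [13+:3] = (word>>13) & 0x7 = 5  ←
rsvd [12+:1] = (word>>12) & 0x1 = 0
state [2+:10] = (word>>2) & 0x3ff = 457
err [0+:2] = (word>>0) & 0x3 = 2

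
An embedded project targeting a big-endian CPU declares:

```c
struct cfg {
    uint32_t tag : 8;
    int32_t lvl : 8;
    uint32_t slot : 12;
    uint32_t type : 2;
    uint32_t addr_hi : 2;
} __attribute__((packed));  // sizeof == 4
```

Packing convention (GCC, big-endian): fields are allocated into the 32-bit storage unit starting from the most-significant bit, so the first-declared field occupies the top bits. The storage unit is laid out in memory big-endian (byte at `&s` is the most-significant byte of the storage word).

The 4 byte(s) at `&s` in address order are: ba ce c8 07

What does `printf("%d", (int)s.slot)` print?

3200

[0]=0xba [1]=0xce [2]=0xc8 [3]=0x07 (big-endian) → word 0xbacec807
tag:8 @ bit 24 → (0xbacec807>>24)&0xff = 0xba
lvl:8 @ bit 16 → (0xbacec807>>16)&0xff = 0xce
slot:12 @ bit 4 → (0xbacec807>>4)&0xfff = 0xc80  ←
type:2 @ bit 2 → (0xbacec807>>2)&0x3 = 0x1
addr_hi:2 @ bit 0 → (0xbacec807>>0)&0x3 = 0x3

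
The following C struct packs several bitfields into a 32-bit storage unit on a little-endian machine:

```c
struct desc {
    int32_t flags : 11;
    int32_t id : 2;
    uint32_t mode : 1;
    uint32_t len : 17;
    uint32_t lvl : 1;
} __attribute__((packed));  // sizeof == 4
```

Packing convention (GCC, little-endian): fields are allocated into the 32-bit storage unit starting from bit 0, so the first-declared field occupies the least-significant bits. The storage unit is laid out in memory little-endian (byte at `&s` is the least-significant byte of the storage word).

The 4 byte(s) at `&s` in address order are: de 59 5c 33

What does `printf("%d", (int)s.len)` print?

[0]=0xde [1]=0x59 [2]=0x5c [3]=0x33 (little-endian) → word 0x335c59de
flags [0+:11] = (word>>0) & 0x7ff = 478
id [11+:2] = (word>>11) & 0x3 = 3
mode [13+:1] = (word>>13) & 0x1 = 0
len [14+:17] = (word>>14) & 0x1ffff = 52593  ←
lvl [31+:1] = (word>>31) & 0x1 = 0

52593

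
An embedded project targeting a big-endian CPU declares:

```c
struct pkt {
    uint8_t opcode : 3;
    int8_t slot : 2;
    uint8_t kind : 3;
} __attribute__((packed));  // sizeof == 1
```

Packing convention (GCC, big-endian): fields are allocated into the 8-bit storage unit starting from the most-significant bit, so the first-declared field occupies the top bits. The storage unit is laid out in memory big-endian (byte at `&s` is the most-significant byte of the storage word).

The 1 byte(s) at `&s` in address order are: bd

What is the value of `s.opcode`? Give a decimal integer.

5

[0]=0xbd (big-endian) → word 0xbd
opcode [5+:3] = (word>>5) & 0x7 = 5  ←
slot [3+:2] = (word>>3) & 0x3 = 3
kind [0+:3] = (word>>0) & 0x7 = 5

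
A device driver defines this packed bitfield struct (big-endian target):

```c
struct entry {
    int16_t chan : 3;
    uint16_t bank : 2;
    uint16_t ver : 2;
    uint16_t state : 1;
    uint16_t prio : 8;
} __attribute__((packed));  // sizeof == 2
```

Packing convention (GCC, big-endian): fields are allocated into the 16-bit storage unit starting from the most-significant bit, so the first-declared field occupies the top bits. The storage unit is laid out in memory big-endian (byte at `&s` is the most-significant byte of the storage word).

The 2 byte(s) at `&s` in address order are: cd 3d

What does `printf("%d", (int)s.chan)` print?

[0]=0xcd [1]=0x3d (big-endian) → word 0xcd3d
chan:3 @ bit 13 → (0xcd3d>>13)&0x7 = 0x6  ←
bank:2 @ bit 11 → (0xcd3d>>11)&0x3 = 0x1
ver:2 @ bit 9 → (0xcd3d>>9)&0x3 = 0x2
state:1 @ bit 8 → (0xcd3d>>8)&0x1 = 0x1
prio:8 @ bit 0 → (0xcd3d>>0)&0xff = 0x3d
chan signed 3b, MSB=1: 6 - 8 = -2

-2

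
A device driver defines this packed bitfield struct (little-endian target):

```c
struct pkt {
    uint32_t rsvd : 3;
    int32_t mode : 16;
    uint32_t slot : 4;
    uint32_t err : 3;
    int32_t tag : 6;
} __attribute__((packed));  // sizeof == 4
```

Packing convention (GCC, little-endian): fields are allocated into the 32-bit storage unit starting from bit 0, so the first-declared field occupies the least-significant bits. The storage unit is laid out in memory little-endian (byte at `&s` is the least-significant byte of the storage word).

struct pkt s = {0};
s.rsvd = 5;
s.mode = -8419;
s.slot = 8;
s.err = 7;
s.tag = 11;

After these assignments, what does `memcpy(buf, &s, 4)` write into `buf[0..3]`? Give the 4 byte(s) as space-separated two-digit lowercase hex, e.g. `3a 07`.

rsvd (3b) val=5 bits=0x5 at bit 0: 0x00000005
mode (16b) val=-8419 bits=0xdf1d at bit 3: 0x0006f8ed
slot (4b) val=8 bits=0x8 at bit 19: 0x0046f8ed
err (3b) val=7 bits=0x7 at bit 23: 0x03c6f8ed
tag (6b) val=11 bits=0xb at bit 26: 0x2fc6f8ed
word = 0x2fc6f8ed → little-endian bytes:
  [0]=0xed  [1]=0xf8  [2]=0xc6  [3]=0x2f

ed f8 c6 2f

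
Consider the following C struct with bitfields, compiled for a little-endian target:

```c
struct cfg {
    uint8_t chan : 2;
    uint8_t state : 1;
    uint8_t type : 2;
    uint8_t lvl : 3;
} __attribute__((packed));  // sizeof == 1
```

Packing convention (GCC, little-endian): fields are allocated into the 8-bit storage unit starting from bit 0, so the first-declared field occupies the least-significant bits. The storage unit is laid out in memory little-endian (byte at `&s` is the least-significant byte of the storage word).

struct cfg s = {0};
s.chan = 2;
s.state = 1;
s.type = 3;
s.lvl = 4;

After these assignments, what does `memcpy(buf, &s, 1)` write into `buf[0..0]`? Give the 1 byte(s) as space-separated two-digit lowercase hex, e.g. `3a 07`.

[0+:2] chan=2 & 0x3 = 0x2; word=0x02
[2+:1] state=1 & 0x1 = 0x1; word=0x06
[3+:2] type=3 & 0x3 = 0x3; word=0x1e
[5+:3] lvl=4 & 0x7 = 0x4; word=0x9e
word = 0x9e → little-endian bytes:
  [0]=0x9e

9e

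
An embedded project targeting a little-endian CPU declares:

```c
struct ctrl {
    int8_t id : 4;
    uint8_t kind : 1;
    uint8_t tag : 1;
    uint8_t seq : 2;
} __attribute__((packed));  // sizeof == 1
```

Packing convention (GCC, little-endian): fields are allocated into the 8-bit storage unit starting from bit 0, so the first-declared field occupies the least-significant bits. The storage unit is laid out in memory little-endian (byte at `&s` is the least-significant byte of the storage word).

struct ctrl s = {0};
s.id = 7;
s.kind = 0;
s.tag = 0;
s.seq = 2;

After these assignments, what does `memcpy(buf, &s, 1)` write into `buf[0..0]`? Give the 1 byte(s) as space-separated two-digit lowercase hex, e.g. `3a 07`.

[0+:4] id=7 & 0xf = 0x7; word=0x07
[4+:1] kind=0 & 0x1 = 0x0; word=0x07
[5+:1] tag=0 & 0x1 = 0x0; word=0x07
[6+:2] seq=2 & 0x3 = 0x2; word=0x87
word = 0x87 → little-endian bytes:
  [0]=0x87

87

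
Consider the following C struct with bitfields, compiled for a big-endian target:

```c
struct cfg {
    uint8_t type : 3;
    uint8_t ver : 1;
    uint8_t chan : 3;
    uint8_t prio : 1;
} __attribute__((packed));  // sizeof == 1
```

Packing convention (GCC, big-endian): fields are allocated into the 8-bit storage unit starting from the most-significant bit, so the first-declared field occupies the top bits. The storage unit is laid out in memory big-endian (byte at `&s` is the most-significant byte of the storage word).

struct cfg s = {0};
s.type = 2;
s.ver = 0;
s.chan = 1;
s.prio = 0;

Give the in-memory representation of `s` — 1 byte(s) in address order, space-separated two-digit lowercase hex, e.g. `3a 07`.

[5+:3] type=2 & 0x7 = 0x2; word=0x40
[4+:1] ver=0 & 0x1 = 0x0; word=0x40
[1+:3] chan=1 & 0x7 = 0x1; word=0x42
[0+:1] prio=0 & 0x1 = 0x0; word=0x42
word = 0x42 → big-endian bytes:
  [0]=0x42

42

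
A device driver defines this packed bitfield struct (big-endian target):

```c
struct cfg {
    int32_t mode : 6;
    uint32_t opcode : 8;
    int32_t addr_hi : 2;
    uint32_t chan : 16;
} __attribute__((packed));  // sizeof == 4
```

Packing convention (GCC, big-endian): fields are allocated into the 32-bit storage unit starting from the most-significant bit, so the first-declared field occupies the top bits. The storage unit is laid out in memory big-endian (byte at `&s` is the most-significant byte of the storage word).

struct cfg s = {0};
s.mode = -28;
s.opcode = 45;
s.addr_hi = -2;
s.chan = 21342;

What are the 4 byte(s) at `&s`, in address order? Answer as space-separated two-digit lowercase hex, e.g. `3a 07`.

90 b6 53 5e

mode:6 = -28 → 0x24 << 26 → word 0x90000000
opcode:8 = 45 → 0x2d << 18 → word 0x90b40000
addr_hi:2 = -2 → 0x2 << 16 → word 0x90b60000
chan:16 = 21342 → 0x535e << 0 → word 0x90b6535e
word = 0x90b6535e → big-endian bytes:
  [0]=0x90  [1]=0xb6  [2]=0x53  [3]=0x5e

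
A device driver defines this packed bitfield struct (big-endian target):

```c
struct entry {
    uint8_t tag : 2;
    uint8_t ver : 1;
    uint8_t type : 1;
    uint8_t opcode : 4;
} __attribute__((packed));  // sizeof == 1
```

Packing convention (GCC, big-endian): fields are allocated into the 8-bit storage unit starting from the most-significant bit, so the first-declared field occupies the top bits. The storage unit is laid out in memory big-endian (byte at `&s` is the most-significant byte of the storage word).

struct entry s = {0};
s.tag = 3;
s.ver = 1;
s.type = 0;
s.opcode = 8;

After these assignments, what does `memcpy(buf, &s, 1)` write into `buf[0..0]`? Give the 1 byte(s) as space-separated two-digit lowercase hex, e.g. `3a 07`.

[6+:2] tag=3 & 0x3 = 0x3; word=0xc0
[5+:1] ver=1 & 0x1 = 0x1; word=0xe0
[4+:1] type=0 & 0x1 = 0x0; word=0xe0
[0+:4] opcode=8 & 0xf = 0x8; word=0xe8
word = 0xe8 → big-endian bytes:
  [0]=0xe8

e8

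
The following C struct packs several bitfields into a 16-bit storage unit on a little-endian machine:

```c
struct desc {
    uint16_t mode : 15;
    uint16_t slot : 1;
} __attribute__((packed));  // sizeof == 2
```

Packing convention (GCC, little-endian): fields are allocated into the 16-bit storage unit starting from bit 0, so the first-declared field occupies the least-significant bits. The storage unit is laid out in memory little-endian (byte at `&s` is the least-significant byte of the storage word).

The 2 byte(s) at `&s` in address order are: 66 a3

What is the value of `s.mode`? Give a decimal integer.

9062

[0]=0x66 [1]=0xa3 (little-endian) → word 0xa366
mode:15 @ bit 0 → (0xa366>>0)&0x7fff = 0x2366  ←
slot:1 @ bit 15 → (0xa366>>15)&0x1 = 0x1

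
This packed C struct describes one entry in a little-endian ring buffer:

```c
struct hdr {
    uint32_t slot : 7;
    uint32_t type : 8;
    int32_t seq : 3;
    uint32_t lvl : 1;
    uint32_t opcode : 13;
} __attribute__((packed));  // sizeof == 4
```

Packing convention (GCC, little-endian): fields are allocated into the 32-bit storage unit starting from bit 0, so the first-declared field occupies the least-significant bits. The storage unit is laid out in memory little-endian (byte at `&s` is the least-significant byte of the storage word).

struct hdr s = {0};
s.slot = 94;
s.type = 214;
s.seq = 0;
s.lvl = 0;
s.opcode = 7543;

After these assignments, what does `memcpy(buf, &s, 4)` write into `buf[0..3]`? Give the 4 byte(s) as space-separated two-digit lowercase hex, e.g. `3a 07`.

[0+:7] slot=94 & 0x7f = 0x5e; word=0x0000005e
[7+:8] type=214 & 0xff = 0xd6; word=0x00006b5e
[15+:3] seq=0 & 0x7 = 0x0; word=0x00006b5e
[18+:1] lvl=0 & 0x1 = 0x0; word=0x00006b5e
[19+:13] opcode=7543 & 0x1fff = 0x1d77; word=0xebb86b5e
word = 0xebb86b5e → little-endian bytes:
  [0]=0x5e  [1]=0x6b  [2]=0xb8  [3]=0xeb

5e 6b b8 eb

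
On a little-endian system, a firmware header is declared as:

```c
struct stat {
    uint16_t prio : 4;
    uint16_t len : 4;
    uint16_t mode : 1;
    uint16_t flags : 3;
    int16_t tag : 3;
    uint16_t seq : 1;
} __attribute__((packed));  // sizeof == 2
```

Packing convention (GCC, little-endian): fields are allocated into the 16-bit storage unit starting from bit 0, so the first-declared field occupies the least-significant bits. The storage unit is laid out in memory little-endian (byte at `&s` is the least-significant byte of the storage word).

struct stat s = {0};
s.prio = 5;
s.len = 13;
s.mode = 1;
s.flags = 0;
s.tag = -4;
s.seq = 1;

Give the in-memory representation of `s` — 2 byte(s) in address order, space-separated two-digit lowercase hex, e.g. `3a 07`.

d5 c1

prio (4b) val=5 bits=0x5 at bit 0: 0x0005
len (4b) val=13 bits=0xd at bit 4: 0x00d5
mode (1b) val=1 bits=0x1 at bit 8: 0x01d5
flags (3b) val=0 bits=0x0 at bit 9: 0x01d5
tag (3b) val=-4 bits=0x4 at bit 12: 0x41d5
seq (1b) val=1 bits=0x1 at bit 15: 0xc1d5
word = 0xc1d5 → little-endian bytes:
  [0]=0xd5  [1]=0xc1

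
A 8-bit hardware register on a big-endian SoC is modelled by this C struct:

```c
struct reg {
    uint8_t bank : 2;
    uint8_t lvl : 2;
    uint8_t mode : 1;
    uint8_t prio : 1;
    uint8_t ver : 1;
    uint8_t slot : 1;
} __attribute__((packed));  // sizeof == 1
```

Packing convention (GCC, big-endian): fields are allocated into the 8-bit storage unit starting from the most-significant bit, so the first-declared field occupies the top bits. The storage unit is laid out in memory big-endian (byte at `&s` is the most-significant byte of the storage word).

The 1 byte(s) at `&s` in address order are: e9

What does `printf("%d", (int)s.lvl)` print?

[0]=0xe9 (big-endian) → word 0xe9
bank:2 @ bit 6 → (0xe9>>6)&0x3 = 0x3
lvl:2 @ bit 4 → (0xe9>>4)&0x3 = 0x2  ←
mode:1 @ bit 3 → (0xe9>>3)&0x1 = 0x1
prio:1 @ bit 2 → (0xe9>>2)&0x1 = 0x0
ver:1 @ bit 1 → (0xe9>>1)&0x1 = 0x0
slot:1 @ bit 0 → (0xe9>>0)&0x1 = 0x1

2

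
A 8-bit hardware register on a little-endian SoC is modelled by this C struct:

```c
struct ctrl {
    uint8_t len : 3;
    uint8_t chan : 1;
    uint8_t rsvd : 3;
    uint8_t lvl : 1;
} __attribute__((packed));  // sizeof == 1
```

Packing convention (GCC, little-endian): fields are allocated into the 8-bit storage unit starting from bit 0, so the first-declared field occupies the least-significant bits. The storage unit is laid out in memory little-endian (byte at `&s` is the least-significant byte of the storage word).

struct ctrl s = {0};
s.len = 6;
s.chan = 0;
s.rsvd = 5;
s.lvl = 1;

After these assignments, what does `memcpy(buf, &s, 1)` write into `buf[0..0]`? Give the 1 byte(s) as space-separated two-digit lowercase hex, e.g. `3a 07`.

d6

[0+:3] len=6 & 0x7 = 0x6; word=0x06
[3+:1] chan=0 & 0x1 = 0x0; word=0x06
[4+:3] rsvd=5 & 0x7 = 0x5; word=0x56
[7+:1] lvl=1 & 0x1 = 0x1; word=0xd6
word = 0xd6 → little-endian bytes:
  [0]=0xd6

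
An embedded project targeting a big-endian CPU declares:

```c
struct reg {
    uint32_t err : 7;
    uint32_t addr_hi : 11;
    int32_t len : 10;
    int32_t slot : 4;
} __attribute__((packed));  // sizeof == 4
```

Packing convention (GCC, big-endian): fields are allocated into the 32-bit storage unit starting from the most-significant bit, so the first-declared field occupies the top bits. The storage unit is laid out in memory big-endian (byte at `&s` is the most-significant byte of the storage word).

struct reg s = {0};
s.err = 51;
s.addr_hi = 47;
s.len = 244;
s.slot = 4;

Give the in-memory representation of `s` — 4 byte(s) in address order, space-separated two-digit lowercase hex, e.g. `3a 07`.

66 0b cf 44

err:7 = 51 → 0x33 << 25 → word 0x66000000
addr_hi:11 = 47 → 0x2f << 14 → word 0x660bc000
len:10 = 244 → 0xf4 << 4 → word 0x660bcf40
slot:4 = 4 → 0x4 << 0 → word 0x660bcf44
word = 0x660bcf44 → big-endian bytes:
  [0]=0x66  [1]=0x0b  [2]=0xcf  [3]=0x44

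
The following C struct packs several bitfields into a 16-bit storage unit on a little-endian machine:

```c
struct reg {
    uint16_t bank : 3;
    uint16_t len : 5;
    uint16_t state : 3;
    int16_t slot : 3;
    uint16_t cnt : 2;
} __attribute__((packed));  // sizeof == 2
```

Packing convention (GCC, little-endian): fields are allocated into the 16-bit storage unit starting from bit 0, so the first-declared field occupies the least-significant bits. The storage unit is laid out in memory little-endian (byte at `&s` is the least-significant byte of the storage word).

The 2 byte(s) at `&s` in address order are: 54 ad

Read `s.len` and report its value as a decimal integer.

10

[0]=0x54 [1]=0xad (little-endian) → word 0xad54
bank [0+:3] = (word>>0) & 0x7 = 4
len [3+:5] = (word>>3) & 0x1f = 10  ←
state [8+:3] = (word>>8) & 0x7 = 5
slot [11+:3] = (word>>11) & 0x7 = 5
cnt [14+:2] = (word>>14) & 0x3 = 2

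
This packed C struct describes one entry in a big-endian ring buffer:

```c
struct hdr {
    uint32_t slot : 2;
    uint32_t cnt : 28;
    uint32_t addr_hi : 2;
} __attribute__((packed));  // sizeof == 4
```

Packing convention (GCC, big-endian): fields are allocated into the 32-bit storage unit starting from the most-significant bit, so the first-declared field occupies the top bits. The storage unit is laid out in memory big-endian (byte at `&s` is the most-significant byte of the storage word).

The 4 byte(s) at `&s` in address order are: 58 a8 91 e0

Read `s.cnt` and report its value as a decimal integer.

103425144

[0]=0x58 [1]=0xa8 [2]=0x91 [3]=0xe0 (big-endian) → word 0x58a891e0
slot [30+:2] = (word>>30) & 0x3 = 1
cnt [2+:28] = (word>>2) & 0xfffffff = 103425144  ←
addr_hi [0+:2] = (word>>0) & 0x3 = 0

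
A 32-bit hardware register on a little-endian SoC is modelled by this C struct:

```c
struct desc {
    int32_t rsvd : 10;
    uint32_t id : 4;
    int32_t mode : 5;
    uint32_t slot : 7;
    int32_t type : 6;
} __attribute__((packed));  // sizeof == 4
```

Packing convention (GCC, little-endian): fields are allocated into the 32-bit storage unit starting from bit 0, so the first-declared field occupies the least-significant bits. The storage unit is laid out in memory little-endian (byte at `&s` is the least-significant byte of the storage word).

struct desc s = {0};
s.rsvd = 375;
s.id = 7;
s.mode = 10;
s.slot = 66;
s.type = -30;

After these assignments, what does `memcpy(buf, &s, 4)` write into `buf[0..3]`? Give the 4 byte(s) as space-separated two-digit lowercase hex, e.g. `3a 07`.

77 9d 12 8a

rsvd (10b) val=375 bits=0x177 at bit 0: 0x00000177
id (4b) val=7 bits=0x7 at bit 10: 0x00001d77
mode (5b) val=10 bits=0xa at bit 14: 0x00029d77
slot (7b) val=66 bits=0x42 at bit 19: 0x02129d77
type (6b) val=-30 bits=0x22 at bit 26: 0x8a129d77
word = 0x8a129d77 → little-endian bytes:
  [0]=0x77  [1]=0x9d  [2]=0x12  [3]=0x8a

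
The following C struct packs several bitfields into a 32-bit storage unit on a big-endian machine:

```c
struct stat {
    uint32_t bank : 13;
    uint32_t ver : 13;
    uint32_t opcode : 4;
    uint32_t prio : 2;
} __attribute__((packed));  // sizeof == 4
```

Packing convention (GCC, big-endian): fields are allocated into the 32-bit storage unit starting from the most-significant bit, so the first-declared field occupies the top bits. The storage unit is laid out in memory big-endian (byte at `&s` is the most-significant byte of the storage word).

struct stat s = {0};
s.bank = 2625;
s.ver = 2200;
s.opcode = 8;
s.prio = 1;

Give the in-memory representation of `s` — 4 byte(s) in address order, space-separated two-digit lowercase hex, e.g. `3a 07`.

bank:13 = 2625 → 0xa41 << 19 → word 0x52080000
ver:13 = 2200 → 0x898 << 6 → word 0x520a2600
opcode:4 = 8 → 0x8 << 2 → word 0x520a2620
prio:2 = 1 → 0x1 << 0 → word 0x520a2621
word = 0x520a2621 → big-endian bytes:
  [0]=0x52  [1]=0x0a  [2]=0x26  [3]=0x21

52 0a 26 21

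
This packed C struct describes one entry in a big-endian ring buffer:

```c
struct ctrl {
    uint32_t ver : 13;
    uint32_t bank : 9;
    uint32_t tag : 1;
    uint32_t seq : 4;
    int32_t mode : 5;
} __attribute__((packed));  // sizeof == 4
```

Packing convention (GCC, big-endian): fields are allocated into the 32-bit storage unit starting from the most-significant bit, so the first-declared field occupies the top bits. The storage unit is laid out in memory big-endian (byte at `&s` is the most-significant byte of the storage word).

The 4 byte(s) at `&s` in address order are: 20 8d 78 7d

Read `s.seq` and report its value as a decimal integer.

[0]=0x20 [1]=0x8d [2]=0x78 [3]=0x7d (big-endian) → word 0x208d787d
ver:13 @ bit 19 → (0x208d787d>>19)&0x1fff = 0x411
bank:9 @ bit 10 → (0x208d787d>>10)&0x1ff = 0x15e
tag:1 @ bit 9 → (0x208d787d>>9)&0x1 = 0x0
seq:4 @ bit 5 → (0x208d787d>>5)&0xf = 0x3  ←
mode:5 @ bit 0 → (0x208d787d>>0)&0x1f = 0x1d

3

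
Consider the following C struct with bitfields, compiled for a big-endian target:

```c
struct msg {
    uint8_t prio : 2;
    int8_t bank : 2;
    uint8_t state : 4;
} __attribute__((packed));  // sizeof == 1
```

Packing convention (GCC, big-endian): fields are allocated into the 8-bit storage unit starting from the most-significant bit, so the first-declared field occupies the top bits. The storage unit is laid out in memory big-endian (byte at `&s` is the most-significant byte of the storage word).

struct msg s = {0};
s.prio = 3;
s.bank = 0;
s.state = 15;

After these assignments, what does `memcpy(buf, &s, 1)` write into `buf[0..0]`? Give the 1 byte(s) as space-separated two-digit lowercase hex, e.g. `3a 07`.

cf

[6+:2] prio=3 & 0x3 = 0x3; word=0xc0
[4+:2] bank=0 & 0x3 = 0x0; word=0xc0
[0+:4] state=15 & 0xf = 0xf; word=0xcf
word = 0xcf → big-endian bytes:
  [0]=0xcf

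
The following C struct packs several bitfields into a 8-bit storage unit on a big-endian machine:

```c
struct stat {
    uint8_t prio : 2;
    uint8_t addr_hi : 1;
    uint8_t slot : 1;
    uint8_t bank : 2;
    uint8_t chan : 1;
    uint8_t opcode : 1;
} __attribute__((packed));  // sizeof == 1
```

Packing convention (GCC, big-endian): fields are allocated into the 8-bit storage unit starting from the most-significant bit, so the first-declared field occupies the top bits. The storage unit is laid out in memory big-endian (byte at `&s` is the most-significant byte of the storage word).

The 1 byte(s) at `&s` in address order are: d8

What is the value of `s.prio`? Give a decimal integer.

[0]=0xd8 (big-endian) → word 0xd8
prio [6+:2] = (word>>6) & 0x3 = 3  ←
addr_hi [5+:1] = (word>>5) & 0x1 = 0
slot [4+:1] = (word>>4) & 0x1 = 1
bank [2+:2] = (word>>2) & 0x3 = 2
chan [1+:1] = (word>>1) & 0x1 = 0
opcode [0+:1] = (word>>0) & 0x1 = 0

3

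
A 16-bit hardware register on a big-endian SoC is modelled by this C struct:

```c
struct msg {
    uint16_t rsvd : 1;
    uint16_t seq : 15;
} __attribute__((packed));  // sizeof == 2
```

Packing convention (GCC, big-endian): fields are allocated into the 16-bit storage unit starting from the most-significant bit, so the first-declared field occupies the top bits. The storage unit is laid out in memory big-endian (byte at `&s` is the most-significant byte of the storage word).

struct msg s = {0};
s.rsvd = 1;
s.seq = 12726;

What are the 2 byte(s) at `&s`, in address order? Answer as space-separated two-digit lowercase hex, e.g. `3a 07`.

[15+:1] rsvd=1 & 0x1 = 0x1; word=0x8000
[0+:15] seq=12726 & 0x7fff = 0x31b6; word=0xb1b6
word = 0xb1b6 → big-endian bytes:
  [0]=0xb1  [1]=0xb6

b1 b6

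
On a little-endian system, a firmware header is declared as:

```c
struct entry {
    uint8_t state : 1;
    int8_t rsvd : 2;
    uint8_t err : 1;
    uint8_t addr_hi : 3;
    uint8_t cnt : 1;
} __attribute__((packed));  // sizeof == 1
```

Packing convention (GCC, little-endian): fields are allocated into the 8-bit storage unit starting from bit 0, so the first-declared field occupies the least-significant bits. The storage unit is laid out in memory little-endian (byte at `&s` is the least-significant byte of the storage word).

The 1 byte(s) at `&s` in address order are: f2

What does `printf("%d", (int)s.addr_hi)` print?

[0]=0xf2 (little-endian) → word 0xf2
state:1 @ bit 0 → (0xf2>>0)&0x1 = 0x0
rsvd:2 @ bit 1 → (0xf2>>1)&0x3 = 0x1
err:1 @ bit 3 → (0xf2>>3)&0x1 = 0x0
addr_hi:3 @ bit 4 → (0xf2>>4)&0x7 = 0x7  ←
cnt:1 @ bit 7 → (0xf2>>7)&0x1 = 0x1

7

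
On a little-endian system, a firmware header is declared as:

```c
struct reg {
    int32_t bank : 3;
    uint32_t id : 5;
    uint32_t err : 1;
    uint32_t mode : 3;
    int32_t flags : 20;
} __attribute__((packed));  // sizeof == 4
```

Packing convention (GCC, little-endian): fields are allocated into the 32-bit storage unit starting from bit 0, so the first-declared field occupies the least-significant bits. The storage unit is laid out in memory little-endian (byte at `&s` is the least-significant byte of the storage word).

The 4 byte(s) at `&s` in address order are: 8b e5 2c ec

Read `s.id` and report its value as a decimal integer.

17

[0]=0x8b [1]=0xe5 [2]=0x2c [3]=0xec (little-endian) → word 0xec2ce58b
bank [0+:3] = (word>>0) & 0x7 = 3
id [3+:5] = (word>>3) & 0x1f = 17  ←
err [8+:1] = (word>>8) & 0x1 = 1
mode [9+:3] = (word>>9) & 0x7 = 2
flags [12+:20] = (word>>12) & 0xfffff = 967374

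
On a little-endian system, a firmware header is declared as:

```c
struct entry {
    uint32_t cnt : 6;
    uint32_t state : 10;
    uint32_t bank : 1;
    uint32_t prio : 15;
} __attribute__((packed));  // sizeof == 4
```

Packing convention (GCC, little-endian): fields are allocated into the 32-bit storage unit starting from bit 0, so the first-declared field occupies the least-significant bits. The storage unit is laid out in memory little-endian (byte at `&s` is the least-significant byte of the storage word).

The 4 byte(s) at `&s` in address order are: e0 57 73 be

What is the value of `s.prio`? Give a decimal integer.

24377

[0]=0xe0 [1]=0x57 [2]=0x73 [3]=0xbe (little-endian) → word 0xbe7357e0
cnt [0+:6] = (word>>0) & 0x3f = 32
state [6+:10] = (word>>6) & 0x3ff = 351
bank [16+:1] = (word>>16) & 0x1 = 1
prio [17+:15] = (word>>17) & 0x7fff = 24377  ←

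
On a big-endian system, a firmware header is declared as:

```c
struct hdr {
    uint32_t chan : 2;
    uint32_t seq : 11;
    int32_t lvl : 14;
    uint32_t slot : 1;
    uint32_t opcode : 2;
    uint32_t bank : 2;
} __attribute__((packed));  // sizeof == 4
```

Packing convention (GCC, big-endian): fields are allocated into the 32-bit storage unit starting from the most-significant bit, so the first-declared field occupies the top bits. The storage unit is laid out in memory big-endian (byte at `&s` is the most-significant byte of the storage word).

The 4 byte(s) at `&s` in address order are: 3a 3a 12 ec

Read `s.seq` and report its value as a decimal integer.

1863

[0]=0x3a [1]=0x3a [2]=0x12 [3]=0xec (big-endian) → word 0x3a3a12ec
chan [30+:2] = (word>>30) & 0x3 = 0
seq [19+:11] = (word>>19) & 0x7ff = 1863  ←
lvl [5+:14] = (word>>5) & 0x3fff = 4247
slot [4+:1] = (word>>4) & 0x1 = 0
opcode [2+:2] = (word>>2) & 0x3 = 3
bank [0+:2] = (word>>0) & 0x3 = 0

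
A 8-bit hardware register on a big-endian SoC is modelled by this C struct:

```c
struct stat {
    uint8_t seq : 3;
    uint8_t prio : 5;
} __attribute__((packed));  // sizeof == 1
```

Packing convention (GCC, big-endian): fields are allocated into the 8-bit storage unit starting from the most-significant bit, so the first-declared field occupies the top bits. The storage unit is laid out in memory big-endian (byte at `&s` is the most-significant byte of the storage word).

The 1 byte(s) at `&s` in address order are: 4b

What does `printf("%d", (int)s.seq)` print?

2

[0]=0x4b (big-endian) → word 0x4b
seq [5+:3] = (word>>5) & 0x7 = 2  ←
prio [0+:5] = (word>>0) & 0x1f = 11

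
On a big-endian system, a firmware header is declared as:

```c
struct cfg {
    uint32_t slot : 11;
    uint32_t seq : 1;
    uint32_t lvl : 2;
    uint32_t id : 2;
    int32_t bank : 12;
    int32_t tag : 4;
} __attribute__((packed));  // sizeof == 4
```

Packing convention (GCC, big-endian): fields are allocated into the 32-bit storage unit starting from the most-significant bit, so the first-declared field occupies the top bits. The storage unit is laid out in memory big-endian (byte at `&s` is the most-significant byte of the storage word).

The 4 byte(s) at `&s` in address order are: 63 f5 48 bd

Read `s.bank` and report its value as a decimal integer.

[0]=0x63 [1]=0xf5 [2]=0x48 [3]=0xbd (big-endian) → word 0x63f548bd
slot:11 @ bit 21 → (0x63f548bd>>21)&0x7ff = 0x31f
seq:1 @ bit 20 → (0x63f548bd>>20)&0x1 = 0x1
lvl:2 @ bit 18 → (0x63f548bd>>18)&0x3 = 0x1
id:2 @ bit 16 → (0x63f548bd>>16)&0x3 = 0x1
bank:12 @ bit 4 → (0x63f548bd>>4)&0xfff = 0x48b  ←
tag:4 @ bit 0 → (0x63f548bd>>0)&0xf = 0xd
bank signed 12b, MSB=0: value = 1163

1163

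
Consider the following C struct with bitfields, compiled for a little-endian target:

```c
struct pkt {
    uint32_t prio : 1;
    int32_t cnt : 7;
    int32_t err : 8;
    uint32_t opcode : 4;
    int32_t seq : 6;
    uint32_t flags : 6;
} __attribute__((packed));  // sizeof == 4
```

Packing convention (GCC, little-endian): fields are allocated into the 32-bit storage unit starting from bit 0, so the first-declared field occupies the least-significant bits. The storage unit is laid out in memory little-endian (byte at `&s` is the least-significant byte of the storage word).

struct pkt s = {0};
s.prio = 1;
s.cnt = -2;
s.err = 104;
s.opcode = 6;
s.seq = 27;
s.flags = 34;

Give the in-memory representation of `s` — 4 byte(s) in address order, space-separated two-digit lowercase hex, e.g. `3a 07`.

fd 68 b6 89

prio (1b) val=1 bits=0x1 at bit 0: 0x00000001
cnt (7b) val=-2 bits=0x7e at bit 1: 0x000000fd
err (8b) val=104 bits=0x68 at bit 8: 0x000068fd
opcode (4b) val=6 bits=0x6 at bit 16: 0x000668fd
seq (6b) val=27 bits=0x1b at bit 20: 0x01b668fd
flags (6b) val=34 bits=0x22 at bit 26: 0x89b668fd
word = 0x89b668fd → little-endian bytes:
  [0]=0xfd  [1]=0x68  [2]=0xb6  [3]=0x89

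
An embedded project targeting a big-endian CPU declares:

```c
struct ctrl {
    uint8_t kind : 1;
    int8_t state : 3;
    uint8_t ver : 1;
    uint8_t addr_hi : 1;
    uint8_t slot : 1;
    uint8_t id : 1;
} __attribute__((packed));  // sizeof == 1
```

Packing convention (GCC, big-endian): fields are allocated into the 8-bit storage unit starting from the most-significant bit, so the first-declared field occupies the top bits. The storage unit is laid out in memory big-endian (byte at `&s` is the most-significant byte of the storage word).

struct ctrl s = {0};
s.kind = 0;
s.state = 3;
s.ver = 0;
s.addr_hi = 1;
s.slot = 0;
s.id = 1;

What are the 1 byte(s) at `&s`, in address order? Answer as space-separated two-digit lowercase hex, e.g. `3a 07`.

kind:1 = 0 → 0x0 << 7 → word 0x00
state:3 = 3 → 0x3 << 4 → word 0x30
ver:1 = 0 → 0x0 << 3 → word 0x30
addr_hi:1 = 1 → 0x1 << 2 → word 0x34
slot:1 = 0 → 0x0 << 1 → word 0x34
id:1 = 1 → 0x1 << 0 → word 0x35
word = 0x35 → big-endian bytes:
  [0]=0x35

35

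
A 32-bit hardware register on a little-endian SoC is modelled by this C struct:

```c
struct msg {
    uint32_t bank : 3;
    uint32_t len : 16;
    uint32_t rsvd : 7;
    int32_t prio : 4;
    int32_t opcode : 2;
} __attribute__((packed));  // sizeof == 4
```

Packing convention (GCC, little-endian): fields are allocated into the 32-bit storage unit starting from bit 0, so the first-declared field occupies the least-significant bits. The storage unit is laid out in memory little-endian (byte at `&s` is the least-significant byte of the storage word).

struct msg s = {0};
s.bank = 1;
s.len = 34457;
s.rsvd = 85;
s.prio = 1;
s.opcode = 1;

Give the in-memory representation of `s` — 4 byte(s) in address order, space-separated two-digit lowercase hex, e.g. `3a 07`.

bank:3 = 1 → 0x1 << 0 → word 0x00000001
len:16 = 34457 → 0x8699 << 3 → word 0x000434c9
rsvd:7 = 85 → 0x55 << 19 → word 0x02ac34c9
prio:4 = 1 → 0x1 << 26 → word 0x06ac34c9
opcode:2 = 1 → 0x1 << 30 → word 0x46ac34c9
word = 0x46ac34c9 → little-endian bytes:
  [0]=0xc9  [1]=0x34  [2]=0xac  [3]=0x46

c9 34 ac 46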